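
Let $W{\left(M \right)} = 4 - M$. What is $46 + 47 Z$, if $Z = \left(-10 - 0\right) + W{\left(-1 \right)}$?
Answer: $-189$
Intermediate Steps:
$Z = -5$ ($Z = \left(-10 - 0\right) + \left(4 - -1\right) = \left(-10 + 0\right) + \left(4 + 1\right) = -10 + 5 = -5$)
$46 + 47 Z = 46 + 47 \left(-5\right) = 46 - 235 = -189$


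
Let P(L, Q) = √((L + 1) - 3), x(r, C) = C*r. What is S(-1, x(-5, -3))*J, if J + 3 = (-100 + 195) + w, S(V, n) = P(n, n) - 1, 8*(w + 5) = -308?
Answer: -97/2 + 97*√13/2 ≈ 126.37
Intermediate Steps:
w = -87/2 (w = -5 + (⅛)*(-308) = -5 - 77/2 = -87/2 ≈ -43.500)
P(L, Q) = √(-2 + L) (P(L, Q) = √((1 + L) - 3) = √(-2 + L))
S(V, n) = -1 + √(-2 + n) (S(V, n) = √(-2 + n) - 1 = -1 + √(-2 + n))
J = 97/2 (J = -3 + ((-100 + 195) - 87/2) = -3 + (95 - 87/2) = -3 + 103/2 = 97/2 ≈ 48.500)
S(-1, x(-5, -3))*J = (-1 + √(-2 - 3*(-5)))*(97/2) = (-1 + √(-2 + 15))*(97/2) = (-1 + √13)*(97/2) = -97/2 + 97*√13/2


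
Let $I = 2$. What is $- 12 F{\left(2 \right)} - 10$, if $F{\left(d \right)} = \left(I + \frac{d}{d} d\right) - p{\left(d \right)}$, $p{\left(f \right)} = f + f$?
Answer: $-10$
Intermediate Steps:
$p{\left(f \right)} = 2 f$
$F{\left(d \right)} = 2 - d$ ($F{\left(d \right)} = \left(2 + \frac{d}{d} d\right) - 2 d = \left(2 + 1 d\right) - 2 d = \left(2 + d\right) - 2 d = 2 - d$)
$- 12 F{\left(2 \right)} - 10 = - 12 \left(2 - 2\right) - 10 = \left(-12\right) 0 - 10 = 0 - 10 = -10$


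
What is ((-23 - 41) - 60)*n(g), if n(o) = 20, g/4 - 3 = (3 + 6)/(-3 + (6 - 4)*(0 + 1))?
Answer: -2480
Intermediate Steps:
g = -24 (g = 12 + 4*((3 + 6)/(-3 + (6 - 4)*(0 + 1))) = 12 + 4*(9/(-3 + 2*1)) = 12 + 4*(9/(-3 + 2)) = 12 + 4*(9/(-1)) = 12 + 4*(9*(-1)) = 12 + 4*(-9) = 12 - 36 = -24)
((-23 - 41) - 60)*n(g) = ((-23 - 41) - 60)*20 = (-64 - 60)*20 = -124*20 = -2480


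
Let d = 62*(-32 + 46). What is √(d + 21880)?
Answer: 22*√47 ≈ 150.82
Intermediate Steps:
d = 868 (d = 62*14 = 868)
√(d + 21880) = √(868 + 21880) = √22748 = 22*√47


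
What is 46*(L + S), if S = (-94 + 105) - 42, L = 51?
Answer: 920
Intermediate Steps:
S = -31 (S = 11 - 42 = -31)
46*(L + S) = 46*(51 - 31) = 46*20 = 920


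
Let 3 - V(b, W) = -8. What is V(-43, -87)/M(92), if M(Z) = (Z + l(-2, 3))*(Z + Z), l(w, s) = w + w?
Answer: 1/1472 ≈ 0.00067935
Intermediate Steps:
V(b, W) = 11 (V(b, W) = 3 - 1*(-8) = 3 + 8 = 11)
l(w, s) = 2*w
M(Z) = 2*Z*(-4 + Z) (M(Z) = (Z + 2*(-2))*(Z + Z) = (Z - 4)*(2*Z) = (-4 + Z)*(2*Z) = 2*Z*(-4 + Z))
V(-43, -87)/M(92) = 11/((2*92*(-4 + 92))) = 11/((2*92*88)) = 11/16192 = 11*(1/16192) = 1/1472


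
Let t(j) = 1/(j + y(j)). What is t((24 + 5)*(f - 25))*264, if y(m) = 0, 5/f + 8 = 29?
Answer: -693/1885 ≈ -0.36764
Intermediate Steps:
f = 5/21 (f = 5/(-8 + 29) = 5/21 ≈ 0.23810)
t(j) = 1/j (t(j) = 1/(j + 0) = 1/j)
t((24 + 5)*(f - 25))*264 = 264/((24 + 5)*(5/21 - 25)) = 264/(29*(-520/21)) = 264/(-15080/21) = -21/15080*264 = -693/1885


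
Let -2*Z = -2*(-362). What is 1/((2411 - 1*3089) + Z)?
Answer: -1/1040 ≈ -0.00096154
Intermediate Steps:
Z = -362 (Z = -(-1)*(-362) = -½*724 = -362)
1/((2411 - 1*3089) + Z) = 1/((2411 - 1*3089) - 362) = 1/((2411 - 3089) - 362) = 1/(-678 - 362) = 1/(-1040) = -1/1040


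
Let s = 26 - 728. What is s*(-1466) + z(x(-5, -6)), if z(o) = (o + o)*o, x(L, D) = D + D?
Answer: 1029420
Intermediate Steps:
x(L, D) = 2*D
s = -702
z(o) = 2*o² (z(o) = (2*o)*o = 2*o²)
s*(-1466) + z(x(-5, -6)) = -702*(-1466) + 2*(2*(-6))² = 1029132 + 2*(-12)² = 1029132 + 2*144 = 1029132 + 288 = 1029420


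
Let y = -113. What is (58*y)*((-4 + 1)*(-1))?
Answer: -19662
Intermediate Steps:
(58*y)*((-4 + 1)*(-1)) = (58*(-113))*((-4 + 1)*(-1)) = -(-19662)*(-1) = -6554*3 = -19662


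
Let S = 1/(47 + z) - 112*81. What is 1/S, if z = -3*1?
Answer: -44/399167 ≈ -0.00011023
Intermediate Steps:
z = -3
S = -399167/44 (S = 1/(47 - 3) - 112*81 = 1/44 - 9072 = -399167/44 ≈ -9072.0)
1/S = 1/(-399167/44) = -44/399167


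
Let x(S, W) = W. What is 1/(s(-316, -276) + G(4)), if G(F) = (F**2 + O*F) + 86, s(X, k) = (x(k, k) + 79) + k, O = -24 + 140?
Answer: 1/93 ≈ 0.010753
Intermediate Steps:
O = 116
s(X, k) = 79 + 2*k (s(X, k) = (k + 79) + k = (79 + k) + k = 79 + 2*k)
G(F) = 86 + F**2 + 116*F (G(F) = (F**2 + 116*F) + 86 = 86 + F**2 + 116*F)
1/(s(-316, -276) + G(4)) = 1/((79 + 2*(-276)) + (86 + 4**2 + 116*4)) = 1/((79 - 552) + (86 + 16 + 464)) = 1/(-473 + 566) = 1/93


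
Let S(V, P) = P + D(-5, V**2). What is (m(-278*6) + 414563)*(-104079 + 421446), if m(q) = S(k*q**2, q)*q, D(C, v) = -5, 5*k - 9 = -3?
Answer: 1017201540609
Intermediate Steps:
k = 6/5 (k = 9/5 + (1/5)*(-3) = 9/5 - 3/5 = 6/5 ≈ 1.2000)
S(V, P) = -5 + P (S(V, P) = P - 5 = -5 + P)
m(q) = q*(-5 + q) (m(q) = (-5 + q)*q = q*(-5 + q))
(m(-278*6) + 414563)*(-104079 + 421446) = ((-278*6)*(-5 - 278*6) + 414563)*(-104079 + 421446) = (-1668*(-5 - 1668) + 414563)*317367 = (-1668*(-1673) + 414563)*317367 = (2790564 + 414563)*317367 = 3205127*317367 = 1017201540609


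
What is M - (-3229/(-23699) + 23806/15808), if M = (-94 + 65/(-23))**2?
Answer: 71449296274639/7622356768 ≈ 9373.7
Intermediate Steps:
M = 4959529/529 (M = (-94 + 65*(-1/23))**2 = (-94 - 65/23)**2 = (-2227/23)**2 = 4959529/529 ≈ 9375.3)
M - (-3229/(-23699) + 23806/15808) = 4959529/529 - (-3229/(-23699) + 23806/15808) = 4959529/529 - (-3229*(-1/23699) + 23806*(1/15808)) = 4959529/529 - (3229/23699 + 11903/7904) = 4959529/529 - 1*23662401/14408992 = 4959529/529 - 23662401/14408992 = 71449296274639/7622356768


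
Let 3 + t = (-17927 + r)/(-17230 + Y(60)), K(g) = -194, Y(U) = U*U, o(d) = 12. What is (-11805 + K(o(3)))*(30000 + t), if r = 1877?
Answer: -490609304484/1363 ≈ -3.5995e+8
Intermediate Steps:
Y(U) = U²
t = -2484/1363 (t = -3 + (-17927 + 1877)/(-17230 + 60²) = -3 - 16050/(-17230 + 3600) = -3 - 16050/(-13630) = -3 - 16050*(-1/13630) = -3 + 1605/1363 = -2484/1363 ≈ -1.8225)
(-11805 + K(o(3)))*(30000 + t) = (-11805 - 194)*(30000 - 2484/1363) = -11999*40887516/1363 = -490609304484/1363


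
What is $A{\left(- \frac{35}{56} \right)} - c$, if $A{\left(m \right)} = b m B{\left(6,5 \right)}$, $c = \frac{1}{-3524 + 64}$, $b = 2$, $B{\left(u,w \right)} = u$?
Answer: $- \frac{25949}{3460} \approx -7.4997$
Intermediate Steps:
$c = - \frac{1}{3460}$ ($c = \frac{1}{-3460} = - \frac{1}{3460} \approx -0.00028902$)
$A{\left(m \right)} = 12 m$ ($A{\left(m \right)} = 2 m 6 = 12 m$)
$A{\left(- \frac{35}{56} \right)} - c = 12 \left(- \frac{35}{56}\right) - - \frac{1}{3460} = 12 \left(\left(-35\right) \frac{1}{56}\right) + \frac{1}{3460} = 12 \left(- \frac{5}{8}\right) + \frac{1}{3460} = - \frac{15}{2} + \frac{1}{3460} = - \frac{25949}{3460}$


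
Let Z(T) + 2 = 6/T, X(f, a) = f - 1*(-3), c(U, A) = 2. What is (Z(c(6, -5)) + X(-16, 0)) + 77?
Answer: 65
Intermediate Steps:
X(f, a) = 3 + f (X(f, a) = f + 3 = 3 + f)
Z(T) = -2 + 6/T
(Z(c(6, -5)) + X(-16, 0)) + 77 = ((-2 + 6/2) + (3 - 16)) + 77 = ((-2 + 6*(½)) - 13) + 77 = ((-2 + 3) - 13) + 77 = (1 - 13) + 77 = -12 + 77 = 65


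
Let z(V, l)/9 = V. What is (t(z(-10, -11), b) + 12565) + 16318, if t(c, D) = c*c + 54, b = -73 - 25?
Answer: 37037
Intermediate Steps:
z(V, l) = 9*V
b = -98
t(c, D) = 54 + c² (t(c, D) = c² + 54 = 54 + c²)
(t(z(-10, -11), b) + 12565) + 16318 = ((54 + (9*(-10))²) + 12565) + 16318 = ((54 + (-90)²) + 12565) + 16318 = ((54 + 8100) + 12565) + 16318 = (8154 + 12565) + 16318 = 20719 + 16318 = 37037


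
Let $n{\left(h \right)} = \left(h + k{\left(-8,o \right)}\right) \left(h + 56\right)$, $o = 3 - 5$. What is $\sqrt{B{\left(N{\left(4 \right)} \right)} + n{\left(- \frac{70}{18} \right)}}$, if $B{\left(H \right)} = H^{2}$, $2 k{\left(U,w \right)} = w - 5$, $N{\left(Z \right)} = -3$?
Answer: $\frac{i \sqrt{121838}}{18} \approx 19.392 i$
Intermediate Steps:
$o = -2$
$k{\left(U,w \right)} = - \frac{5}{2} + \frac{w}{2}$ ($k{\left(U,w \right)} = \frac{w - 5}{2} = \frac{-5 + w}{2} = - \frac{5}{2} + \frac{w}{2}$)
$n{\left(h \right)} = \left(56 + h\right) \left(- \frac{7}{2} + h\right)$ ($n{\left(h \right)} = \left(h + \left(- \frac{5}{2} + \frac{1}{2} \left(-2\right)\right)\right) \left(h + 56\right) = \left(h - \frac{7}{2}\right) \left(56 + h\right) = \left(- \frac{7}{2} + h\right) \left(56 + h\right) = \left(56 + h\right) \left(- \frac{7}{2} + h\right)$)
$\sqrt{B{\left(N{\left(4 \right)} \right)} + n{\left(- \frac{70}{18} \right)}} = \sqrt{\left(-3\right)^{2} + \left(-196 + \left(- \frac{70}{18}\right)^{2} + \frac{105 \left(- \frac{70}{18}\right)}{2}\right)} = \sqrt{9 + \left(-196 + \left(\left(-70\right) \frac{1}{18}\right)^{2} + \frac{105 \left(\left(-70\right) \frac{1}{18}\right)}{2}\right)} = \sqrt{9 + \left(-196 + \left(- \frac{35}{9}\right)^{2} + \frac{105}{2} \left(- \frac{35}{9}\right)\right)} = \sqrt{9 - \frac{62377}{162}} = \sqrt{- \frac{60919}{162}} = \frac{i \sqrt{121838}}{18}$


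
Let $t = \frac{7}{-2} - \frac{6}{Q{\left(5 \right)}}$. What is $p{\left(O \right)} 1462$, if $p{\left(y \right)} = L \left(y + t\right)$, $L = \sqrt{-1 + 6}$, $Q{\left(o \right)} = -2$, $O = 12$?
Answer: $16813 \sqrt{5} \approx 37595.0$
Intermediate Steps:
$t = - \frac{1}{2}$ ($t = \frac{7}{-2} - \frac{6}{-2} = 7 \left(- \frac{1}{2}\right) - -3 = - \frac{7}{2} + 3 = - \frac{1}{2} \approx -0.5$)
$L = \sqrt{5} \approx 2.2361$
$p{\left(y \right)} = \sqrt{5} \left(- \frac{1}{2} + y\right)$ ($p{\left(y \right)} = \sqrt{5} \left(y - \frac{1}{2}\right) = \sqrt{5} \left(- \frac{1}{2} + y\right)$)
$p{\left(O \right)} 1462 = \sqrt{5} \left(- \frac{1}{2} + 12\right) 1462 = \sqrt{5} \cdot \frac{23}{2} \cdot 1462 = \frac{23 \sqrt{5}}{2} \cdot 1462 = 16813 \sqrt{5}$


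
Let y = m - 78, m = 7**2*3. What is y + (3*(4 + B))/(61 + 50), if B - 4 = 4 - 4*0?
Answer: 2565/37 ≈ 69.324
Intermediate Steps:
m = 147 (m = 49*3 = 147)
B = 8 (B = 4 + (4 - 4*0) = 4 + (4 - 1*0) = 4 + (4 + 0) = 4 + 4 = 8)
y = 69 (y = 147 - 78 = 69)
y + (3*(4 + B))/(61 + 50) = 69 + (3*(4 + 8))/(61 + 50) = 69 + (3*12)/111 = 69 + 36*(1/111) = 69 + 12/37 = 2565/37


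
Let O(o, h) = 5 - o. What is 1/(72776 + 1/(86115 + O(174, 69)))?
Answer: 85946/6254806097 ≈ 1.3741e-5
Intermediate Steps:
1/(72776 + 1/(86115 + O(174, 69))) = 1/(72776 + 1/(86115 + (5 - 1*174))) = 1/(72776 + 1/(86115 + (5 - 174))) = 1/(72776 + 1/(86115 - 169)) = 1/(72776 + 1/85946) = 1/(6254806097/85946) = 85946/6254806097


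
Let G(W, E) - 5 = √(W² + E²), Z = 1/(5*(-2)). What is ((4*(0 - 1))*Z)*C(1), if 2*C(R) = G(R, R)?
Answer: 1 + √2/5 ≈ 1.2828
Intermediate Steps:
Z = -⅒ (Z = 1/(-10) = -⅒ ≈ -0.10000)
G(W, E) = 5 + √(E² + W²) (G(W, E) = 5 + √(W² + E²) = 5 + √(E² + W²))
C(R) = 5/2 + √2*√(R²)/2 (C(R) = (5 + √(R² + R²))/2 = (5 + √(2*R²))/2 = (5 + √2*√(R²))/2 = 5/2 + √2*√(R²)/2)
((4*(0 - 1))*Z)*C(1) = ((4*(0 - 1))*(-⅒))*(5/2 + √2*√(1²)/2) = ((4*(-1))*(-⅒))*(5/2 + √2*√1/2) = (-4*(-⅒))*(5/2 + (½)*√2*1) = 2*(5/2 + √2/2)/5 = 1 + √2/5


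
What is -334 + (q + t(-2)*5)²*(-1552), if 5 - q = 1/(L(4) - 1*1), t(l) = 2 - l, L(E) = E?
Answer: -8501758/9 ≈ -9.4464e+5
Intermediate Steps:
q = 14/3 (q = 5 - 1/(4 - 1*1) = 5 - 1/(4 - 1) = 5 - 1/3 = 5 - 1*⅓ = 5 - ⅓ = 14/3 ≈ 4.6667)
-334 + (q + t(-2)*5)²*(-1552) = -334 + (14/3 + (2 - 1*(-2))*5)²*(-1552) = -334 + (14/3 + (2 + 2)*5)²*(-1552) = -334 + (14/3 + 4*5)²*(-1552) = -334 + (14/3 + 20)²*(-1552) = -334 + (74/3)²*(-1552) = -334 + (5476/9)*(-1552) = -334 - 8498752/9 = -8501758/9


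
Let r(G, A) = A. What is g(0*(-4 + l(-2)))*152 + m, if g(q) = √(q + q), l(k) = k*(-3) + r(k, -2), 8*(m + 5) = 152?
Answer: 14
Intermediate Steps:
m = 14 (m = -5 + (⅛)*152 = -5 + 19 = 14)
l(k) = -2 - 3*k (l(k) = k*(-3) - 2 = -3*k - 2 = -2 - 3*k)
g(q) = √2*√q (g(q) = √(2*q) = √2*√q)
g(0*(-4 + l(-2)))*152 + m = (√2*√(0*(-4 + (-2 - 3*(-2)))))*152 + 14 = (√2*√(0*(-4 + (-2 + 6))))*152 + 14 = (√2*√(0*(-4 + 4)))*152 + 14 = (√2*√(0*0))*152 + 14 = (√2*√0)*152 + 14 = (√2*0)*152 + 14 = 0*152 + 14 = 0 + 14 = 14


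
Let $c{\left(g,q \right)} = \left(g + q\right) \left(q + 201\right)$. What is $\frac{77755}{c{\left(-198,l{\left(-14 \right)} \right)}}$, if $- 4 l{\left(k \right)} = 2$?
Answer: $- \frac{311020}{159197} \approx -1.9537$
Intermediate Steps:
$l{\left(k \right)} = - \frac{1}{2}$ ($l{\left(k \right)} = \left(- \frac{1}{4}\right) 2 = - \frac{1}{2}$)
$c{\left(g,q \right)} = \left(201 + q\right) \left(g + q\right)$ ($c{\left(g,q \right)} = \left(g + q\right) \left(201 + q\right) = \left(201 + q\right) \left(g + q\right)$)
$\frac{77755}{c{\left(-198,l{\left(-14 \right)} \right)}} = \frac{77755}{\left(- \frac{1}{2}\right)^{2} + 201 \left(-198\right) + 201 \left(- \frac{1}{2}\right) - -99} = \frac{77755}{\frac{1}{4} - 39798 - \frac{201}{2} + 99} = \frac{77755}{- \frac{159197}{4}} = 77755 \left(- \frac{4}{159197}\right) = - \frac{311020}{159197}$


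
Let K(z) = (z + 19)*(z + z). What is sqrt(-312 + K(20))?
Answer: 4*sqrt(78) ≈ 35.327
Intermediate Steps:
K(z) = 2*z*(19 + z) (K(z) = (19 + z)*(2*z) = 2*z*(19 + z))
sqrt(-312 + K(20)) = sqrt(-312 + 2*20*(19 + 20)) = sqrt(-312 + 2*20*39) = sqrt(-312 + 1560) = sqrt(1248) = 4*sqrt(78)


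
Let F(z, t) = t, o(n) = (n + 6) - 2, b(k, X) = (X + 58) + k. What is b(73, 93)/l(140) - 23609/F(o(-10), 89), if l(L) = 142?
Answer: -1666271/6319 ≈ -263.69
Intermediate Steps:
b(k, X) = 58 + X + k (b(k, X) = (58 + X) + k = 58 + X + k)
o(n) = 4 + n (o(n) = (6 + n) - 2 = 4 + n)
b(73, 93)/l(140) - 23609/F(o(-10), 89) = (58 + 93 + 73)/142 - 23609/89 = 224*(1/142) - 23609*1/89 = 112/71 - 23609/89 = -1666271/6319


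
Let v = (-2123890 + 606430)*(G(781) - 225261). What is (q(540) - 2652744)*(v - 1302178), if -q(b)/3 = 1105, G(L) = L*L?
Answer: 1550522686378454502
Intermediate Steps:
G(L) = L**2
q(b) = -3315 (q(b) = -3*1105 = -3315)
v = -583766862000 (v = (-2123890 + 606430)*(781**2 - 225261) = -1517460*(609961 - 225261) = -1517460*384700 = -583766862000)
(q(540) - 2652744)*(v - 1302178) = (-3315 - 2652744)*(-583766862000 - 1302178) = -2656059*(-583768164178) = 1550522686378454502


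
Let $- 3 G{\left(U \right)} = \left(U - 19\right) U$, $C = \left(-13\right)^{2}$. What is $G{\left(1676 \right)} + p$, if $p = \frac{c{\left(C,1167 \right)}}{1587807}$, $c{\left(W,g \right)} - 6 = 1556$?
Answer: $- \frac{1469849874946}{1587807} \approx -9.2571 \cdot 10^{5}$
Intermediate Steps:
$C = 169$
$c{\left(W,g \right)} = 1562$ ($c{\left(W,g \right)} = 6 + 1556 = 1562$)
$G{\left(U \right)} = - \frac{U \left(-19 + U\right)}{3}$ ($G{\left(U \right)} = - \frac{\left(U - 19\right) U}{3} = - \frac{\left(-19 + U\right) U}{3} = - \frac{U \left(-19 + U\right)}{3}$)
$p = \frac{1562}{1587807} \approx 0.00098375$
$G{\left(1676 \right)} + p = \frac{1}{3} \cdot 1676 \left(19 - 1676\right) + \frac{1562}{1587807} = \frac{1}{3} \cdot 1676 \left(-1657\right) + \frac{1562}{1587807} = - \frac{2777132}{3} + \frac{1562}{1587807} = - \frac{1469849874946}{1587807}$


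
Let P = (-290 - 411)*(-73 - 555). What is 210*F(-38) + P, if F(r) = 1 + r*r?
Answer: 743678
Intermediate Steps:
F(r) = 1 + r²
P = 440228 (P = -701*(-628) = 440228)
210*F(-38) + P = 210*(1 + (-38)²) + 440228 = 210*(1 + 1444) + 440228 = 210*1445 + 440228 = 303450 + 440228 = 743678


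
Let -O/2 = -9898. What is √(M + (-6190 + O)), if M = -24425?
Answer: I*√10819 ≈ 104.01*I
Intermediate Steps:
O = 19796 (O = -2*(-9898) = 19796)
√(M + (-6190 + O)) = √(-24425 + (-6190 + 19796)) = √(-24425 + 13606) = √(-10819) = I*√10819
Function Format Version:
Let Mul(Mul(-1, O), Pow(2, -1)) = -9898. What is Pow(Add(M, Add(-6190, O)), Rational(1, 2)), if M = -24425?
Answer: Mul(I, Pow(10819, Rational(1, 2))) ≈ Mul(104.01, I)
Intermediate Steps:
O = 19796 (O = Mul(-2, -9898) = 19796)
Pow(Add(M, Add(-6190, O)), Rational(1, 2)) = Pow(Add(-24425, Add(-6190, 19796)), Rational(1, 2)) = Pow(Add(-24425, 13606), Rational(1, 2)) = Pow(-10819, Rational(1, 2)) = Mul(I, Pow(10819, Rational(1, 2)))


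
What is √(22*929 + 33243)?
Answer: √53681 ≈ 231.69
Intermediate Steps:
√(22*929 + 33243) = √(20438 + 33243) = √53681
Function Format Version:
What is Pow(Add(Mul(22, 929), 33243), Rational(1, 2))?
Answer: Pow(53681, Rational(1, 2)) ≈ 231.69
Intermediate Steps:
Pow(Add(Mul(22, 929), 33243), Rational(1, 2)) = Pow(Add(20438, 33243), Rational(1, 2)) = Pow(53681, Rational(1, 2))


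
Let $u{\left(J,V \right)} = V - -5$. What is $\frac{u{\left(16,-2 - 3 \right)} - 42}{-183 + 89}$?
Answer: $\frac{21}{47} \approx 0.44681$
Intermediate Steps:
$u{\left(J,V \right)} = 5 + V$ ($u{\left(J,V \right)} = V + 5 = 5 + V$)
$\frac{u{\left(16,-2 - 3 \right)} - 42}{-183 + 89} = \frac{\left(5 - 5\right) - 42}{-183 + 89} = \frac{\left(5 - 5\right) - 42}{-94} = \left(\left(5 - 5\right) - 42\right) \left(- \frac{1}{94}\right) = \left(0 - 42\right) \left(- \frac{1}{94}\right) = \left(-42\right) \left(- \frac{1}{94}\right) = \frac{21}{47}$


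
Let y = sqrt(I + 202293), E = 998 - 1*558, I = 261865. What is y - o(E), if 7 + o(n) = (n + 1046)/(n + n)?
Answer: 2337/440 + sqrt(464158) ≈ 686.60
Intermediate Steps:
E = 440 (E = 998 - 558 = 440)
y = sqrt(464158) (y = sqrt(261865 + 202293) = sqrt(464158) ≈ 681.29)
o(n) = -7 + (1046 + n)/(2*n) (o(n) = -7 + (n + 1046)/(n + n) = -7 + (1046 + n)/((2*n)) = -7 + (1046 + n)*(1/(2*n)) = -7 + (1046 + n)/(2*n))
y - o(E) = sqrt(464158) - (-13/2 + 523/440) = sqrt(464158) - 1*(-2337/440) = sqrt(464158) + 2337/440 = 2337/440 + sqrt(464158)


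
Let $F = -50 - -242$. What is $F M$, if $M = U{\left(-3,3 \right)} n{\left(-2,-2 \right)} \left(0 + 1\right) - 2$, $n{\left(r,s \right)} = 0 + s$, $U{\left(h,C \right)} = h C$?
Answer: $3072$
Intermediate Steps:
$U{\left(h,C \right)} = C h$
$n{\left(r,s \right)} = s$
$F = 192$ ($F = -50 + 242 = 192$)
$M = 16$ ($M = 3 \left(-3\right) \left(- 2 \left(0 + 1\right)\right) - 2 = - 9 \left(\left(-2\right) 1\right) - 2 = \left(-9\right) \left(-2\right) - 2 = 18 - 2 = 16$)
$F M = 192 \cdot 16 = 3072$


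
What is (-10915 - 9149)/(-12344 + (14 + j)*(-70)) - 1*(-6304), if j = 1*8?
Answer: 7295400/1157 ≈ 6305.4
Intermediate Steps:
j = 8
(-10915 - 9149)/(-12344 + (14 + j)*(-70)) - 1*(-6304) = (-10915 - 9149)/(-12344 + (14 + 8)*(-70)) - 1*(-6304) = -20064/(-12344 + 22*(-70)) + 6304 = -20064/(-12344 - 1540) + 6304 = -20064/(-13884) + 6304 = -20064*(-1/13884) + 6304 = 1672/1157 + 6304 = 7295400/1157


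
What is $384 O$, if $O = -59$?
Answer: $-22656$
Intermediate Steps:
$384 O = 384 \left(-59\right) = -22656$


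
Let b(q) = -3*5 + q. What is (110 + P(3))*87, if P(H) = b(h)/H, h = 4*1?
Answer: 9251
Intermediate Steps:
h = 4
b(q) = -15 + q
P(H) = -11/H (P(H) = (-15 + 4)/H = -11/H)
(110 + P(3))*87 = (110 - 11/3)*87 = (319/3)*87 = 9251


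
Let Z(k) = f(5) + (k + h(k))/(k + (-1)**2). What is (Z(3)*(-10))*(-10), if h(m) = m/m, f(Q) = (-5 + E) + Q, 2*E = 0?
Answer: 100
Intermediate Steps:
E = 0 (E = (1/2)*0 = 0)
f(Q) = -5 + Q (f(Q) = (-5 + 0) + Q = -5 + Q)
h(m) = 1
Z(k) = 1 (Z(k) = (-5 + 5) + (k + 1)/(k + (-1)**2) = 0 + (1 + k)/(k + 1) = 0 + (1 + k)/(1 + k) = 0 + 1 = 1)
(Z(3)*(-10))*(-10) = (1*(-10))*(-10) = -10*(-10) = 100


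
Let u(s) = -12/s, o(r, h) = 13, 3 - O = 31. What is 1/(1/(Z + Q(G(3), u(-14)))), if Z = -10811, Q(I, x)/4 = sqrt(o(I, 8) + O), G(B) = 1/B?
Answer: -10811 + 4*I*sqrt(15) ≈ -10811.0 + 15.492*I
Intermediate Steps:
O = -28 (O = 3 - 1*31 = 3 - 31 = -28)
Q(I, x) = 4*I*sqrt(15) (Q(I, x) = 4*sqrt(13 - 28) = 4*sqrt(-15) = 4*(I*sqrt(15)) = 4*I*sqrt(15))
1/(1/(Z + Q(G(3), u(-14)))) = 1/(1/(-10811 + 4*I*sqrt(15))) = -10811 + 4*I*sqrt(15)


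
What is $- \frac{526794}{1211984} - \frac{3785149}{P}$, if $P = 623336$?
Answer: $- \frac{153622177825}{23608539332} \approx -6.5071$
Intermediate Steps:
$- \frac{526794}{1211984} - \frac{3785149}{P} = - \frac{526794}{1211984} - \frac{3785149}{623336} = \left(-526794\right) \frac{1}{1211984} - \frac{3785149}{623336} = - \frac{263397}{605992} - \frac{3785149}{623336} = - \frac{153622177825}{23608539332}$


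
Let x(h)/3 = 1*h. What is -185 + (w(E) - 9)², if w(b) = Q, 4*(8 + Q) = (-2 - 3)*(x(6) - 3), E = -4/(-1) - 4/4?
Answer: 17489/16 ≈ 1093.1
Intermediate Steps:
x(h) = 3*h (x(h) = 3*(1*h) = 3*h)
E = 3 (E = -4*(-1) - 4*¼ = 4 - 1 = 3)
Q = -107/4 (Q = -8 + ((-2 - 3)*(3*6 - 3))/4 = -8 + (-5*(18 - 3))/4 = -8 + (-5*15)/4 = -8 + (¼)*(-75) = -8 - 75/4 = -107/4 ≈ -26.750)
w(b) = -107/4
-185 + (w(E) - 9)² = -185 + (-107/4 - 9)² = -185 + (-143/4)² = -185 + 20449/16 = 17489/16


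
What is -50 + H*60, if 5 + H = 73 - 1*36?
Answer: 1870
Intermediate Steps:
H = 32 (H = -5 + (73 - 1*36) = -5 + (73 - 36) = -5 + 37 = 32)
-50 + H*60 = -50 + 32*60 = -50 + 1920 = 1870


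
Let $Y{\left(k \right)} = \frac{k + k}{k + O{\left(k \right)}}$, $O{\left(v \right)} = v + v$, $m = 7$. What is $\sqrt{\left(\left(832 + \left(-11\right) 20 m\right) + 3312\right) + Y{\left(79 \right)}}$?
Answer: $\frac{\sqrt{23442}}{3} \approx 51.036$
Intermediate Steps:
$O{\left(v \right)} = 2 v$
$Y{\left(k \right)} = \frac{2}{3}$ ($Y{\left(k \right)} = \frac{k + k}{k + 2 k} = \frac{2 k}{3 k} = 2 k \frac{1}{3 k} = \frac{2}{3}$)
$\sqrt{\left(\left(832 + \left(-11\right) 20 m\right) + 3312\right) + Y{\left(79 \right)}} = \sqrt{\left(\left(832 + \left(-11\right) 20 \cdot 7\right) + 3312\right) + \frac{2}{3}} = \sqrt{\left(\left(832 - 1540\right) + 3312\right) + \frac{2}{3}} = \sqrt{\left(-708 + 3312\right) + \frac{2}{3}} = \sqrt{2604 + \frac{2}{3}} = \sqrt{\frac{7814}{3}} = \frac{\sqrt{23442}}{3}$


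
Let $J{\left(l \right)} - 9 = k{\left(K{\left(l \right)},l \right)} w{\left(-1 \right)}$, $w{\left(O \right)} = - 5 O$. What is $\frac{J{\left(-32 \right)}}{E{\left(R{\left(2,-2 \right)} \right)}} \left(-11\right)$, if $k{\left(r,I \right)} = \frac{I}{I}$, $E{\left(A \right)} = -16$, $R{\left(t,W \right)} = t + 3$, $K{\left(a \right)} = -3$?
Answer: $\frac{77}{8} \approx 9.625$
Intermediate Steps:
$R{\left(t,W \right)} = 3 + t$
$k{\left(r,I \right)} = 1$
$J{\left(l \right)} = 14$ ($J{\left(l \right)} = 9 + 1 \left(\left(-5\right) \left(-1\right)\right) = 9 + 1 \cdot 5 = 9 + 5 = 14$)
$\frac{J{\left(-32 \right)}}{E{\left(R{\left(2,-2 \right)} \right)}} \left(-11\right) = \frac{14}{-16} \left(-11\right) = 14 \left(- \frac{1}{16}\right) \left(-11\right) = \left(- \frac{7}{8}\right) \left(-11\right) = \frac{77}{8}$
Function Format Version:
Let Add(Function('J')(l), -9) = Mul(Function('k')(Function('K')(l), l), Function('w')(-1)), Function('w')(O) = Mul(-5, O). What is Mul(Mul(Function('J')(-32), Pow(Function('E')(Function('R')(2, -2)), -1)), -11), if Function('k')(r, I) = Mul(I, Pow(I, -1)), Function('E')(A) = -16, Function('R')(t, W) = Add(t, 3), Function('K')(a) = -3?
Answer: Rational(77, 8) ≈ 9.6250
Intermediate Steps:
Function('R')(t, W) = Add(3, t)
Function('k')(r, I) = 1
Function('J')(l) = 14 (Function('J')(l) = Add(9, Mul(1, Mul(-5, -1))) = Add(9, Mul(1, 5)) = Add(9, 5) = 14)
Mul(Mul(Function('J')(-32), Pow(Function('E')(Function('R')(2, -2)), -1)), -11) = Mul(Mul(14, Pow(-16, -1)), -11) = Mul(Mul(14, Rational(-1, 16)), -11) = Mul(Rational(-7, 8), -11) = Rational(77, 8)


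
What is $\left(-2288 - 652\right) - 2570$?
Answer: $-5510$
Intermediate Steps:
$\left(-2288 - 652\right) - 2570 = -2940 - 2570 = -5510$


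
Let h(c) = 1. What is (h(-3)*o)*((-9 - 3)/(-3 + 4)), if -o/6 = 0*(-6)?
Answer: 0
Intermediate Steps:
o = 0 (o = -0*(-6) = -6*0 = 0)
(h(-3)*o)*((-9 - 3)/(-3 + 4)) = (1*0)*((-9 - 3)/(-3 + 4)) = 0*(-12/1) = 0*(-12*1) = 0*(-12) = 0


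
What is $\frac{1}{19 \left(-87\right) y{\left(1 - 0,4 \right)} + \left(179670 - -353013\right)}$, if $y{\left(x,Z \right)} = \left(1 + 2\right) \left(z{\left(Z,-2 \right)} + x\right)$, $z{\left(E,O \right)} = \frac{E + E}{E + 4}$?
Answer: $\frac{1}{522765} \approx 1.9129 \cdot 10^{-6}$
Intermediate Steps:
$z{\left(E,O \right)} = \frac{2 E}{4 + E}$
$y{\left(x,Z \right)} = 3 x + \frac{6 Z}{4 + Z}$ ($y{\left(x,Z \right)} = \left(1 + 2\right) \left(\frac{2 Z}{4 + Z} + x\right) = 3 \left(x + \frac{2 Z}{4 + Z}\right) = 3 x + \frac{6 Z}{4 + Z}$)
$\frac{1}{19 \left(-87\right) y{\left(1 - 0,4 \right)} + \left(179670 - -353013\right)} = \frac{1}{19 \left(-87\right) \frac{3 \left(2 \cdot 4 + \left(1 - 0\right) \left(4 + 4\right)\right)}{4 + 4} + \left(179670 - -353013\right)} = \frac{1}{- 1653 \frac{3 \left(8 + \left(1 + 0\right) 8\right)}{8} + \left(179670 + 353013\right)} = \frac{1}{- 1653 \cdot 3 \cdot \frac{1}{8} \left(8 + 1 \cdot 8\right) + 532683} = \frac{1}{- 1653 \cdot 3 \cdot \frac{1}{8} \left(8 + 8\right) + 532683} = \frac{1}{- 1653 \cdot 3 \cdot \frac{1}{8} \cdot 16 + 532683} = \frac{1}{\left(-1653\right) 6 + 532683} = \frac{1}{-9918 + 532683} = \frac{1}{522765}$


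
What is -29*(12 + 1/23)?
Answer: -8033/23 ≈ -349.26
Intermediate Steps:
-29*(12 + 1/23) = -29*277/23 = -8033/23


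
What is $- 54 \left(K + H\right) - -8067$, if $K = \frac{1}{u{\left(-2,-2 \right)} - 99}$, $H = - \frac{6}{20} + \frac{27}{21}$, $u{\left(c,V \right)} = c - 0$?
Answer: $\frac{28330572}{3535} \approx 8014.3$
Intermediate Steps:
$u{\left(c,V \right)} = c$ ($u{\left(c,V \right)} = c + 0 = c$)
$H = \frac{69}{70}$ ($H = \left(-6\right) \frac{1}{20} + 27 \cdot \frac{1}{21} = - \frac{3}{10} + \frac{9}{7} = \frac{69}{70} \approx 0.98571$)
$K = - \frac{1}{101}$ ($K = \frac{1}{-2 - 99} = \frac{1}{-101} = - \frac{1}{101} \approx -0.009901$)
$- 54 \left(K + H\right) - -8067 = - 54 \left(- \frac{1}{101} + \frac{69}{70}\right) - -8067 = \left(-54\right) \frac{6899}{7070} + 8067 = - \frac{186273}{3535} + 8067 = \frac{28330572}{3535}$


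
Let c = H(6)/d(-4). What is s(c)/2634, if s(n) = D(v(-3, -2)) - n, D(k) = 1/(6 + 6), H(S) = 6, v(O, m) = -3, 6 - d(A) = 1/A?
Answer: -263/790200 ≈ -0.00033283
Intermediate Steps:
d(A) = 6 - 1/A
D(k) = 1/12
c = 24/25 (c = 6/(6 - 1/(-4)) = 6/(6 - 1*(-¼)) = 6/(6 + ¼) = 6/(25/4) = 6*(4/25) = 24/25 ≈ 0.96000)
s(n) = 1/12 - n
s(c)/2634 = (1/12 - 1*24/25)/2634 = (1/12 - 24/25)*(1/2634) = -263/300*1/2634 = -263/790200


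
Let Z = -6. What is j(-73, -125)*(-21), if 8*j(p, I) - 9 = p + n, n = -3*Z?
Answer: 483/4 ≈ 120.75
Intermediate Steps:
n = 18 (n = -3*(-6) = 18)
j(p, I) = 27/8 + p/8 (j(p, I) = 9/8 + (p + 18)/8 = 9/8 + (18 + p)/8 = 9/8 + (9/4 + p/8) = 27/8 + p/8)
j(-73, -125)*(-21) = (27/8 + (⅛)*(-73))*(-21) = (27/8 - 73/8)*(-21) = -23/4*(-21) = 483/4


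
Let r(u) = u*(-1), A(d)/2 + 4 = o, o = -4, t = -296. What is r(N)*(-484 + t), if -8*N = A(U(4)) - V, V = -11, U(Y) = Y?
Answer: 975/2 ≈ 487.50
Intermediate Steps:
A(d) = -16 (A(d) = -8 + 2*(-4) = -8 - 8 = -16)
N = 5/8 (N = -(-16 - 1*(-11))/8 = -(-16 + 11)/8 = -⅛*(-5) = 5/8 ≈ 0.62500)
r(u) = -u
r(N)*(-484 + t) = (-1*5/8)*(-484 - 296) = -5/8*(-780) = 975/2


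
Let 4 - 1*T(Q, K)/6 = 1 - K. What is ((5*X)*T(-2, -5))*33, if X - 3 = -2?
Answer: -1980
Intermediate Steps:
X = 1 (X = 3 - 2 = 1)
T(Q, K) = 18 + 6*K (T(Q, K) = 24 - 6*(1 - K) = 24 + (-6 + 6*K) = 18 + 6*K)
((5*X)*T(-2, -5))*33 = ((5*1)*(18 + 6*(-5)))*33 = (5*(18 - 30))*33 = (5*(-12))*33 = -60*33 = -1980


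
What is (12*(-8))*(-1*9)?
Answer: 864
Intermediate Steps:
(12*(-8))*(-1*9) = -96*(-9) = 864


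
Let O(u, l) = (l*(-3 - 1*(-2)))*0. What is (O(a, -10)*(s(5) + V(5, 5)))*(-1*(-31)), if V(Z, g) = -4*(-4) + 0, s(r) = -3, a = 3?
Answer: 0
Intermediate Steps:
V(Z, g) = 16 (V(Z, g) = 16 + 0 = 16)
O(u, l) = 0 (O(u, l) = (l*(-3 + 2))*0 = (l*(-1))*0 = -l*0 = 0)
(O(a, -10)*(s(5) + V(5, 5)))*(-1*(-31)) = (0*(-3 + 16))*(-1*(-31)) = (0*13)*31 = 0*31 = 0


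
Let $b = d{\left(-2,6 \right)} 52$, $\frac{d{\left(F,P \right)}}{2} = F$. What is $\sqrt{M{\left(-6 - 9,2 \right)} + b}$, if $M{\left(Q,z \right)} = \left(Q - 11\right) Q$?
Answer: $\sqrt{182} \approx 13.491$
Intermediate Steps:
$d{\left(F,P \right)} = 2 F$
$b = -208$ ($b = 2 \left(-2\right) 52 = \left(-4\right) 52 = -208$)
$M{\left(Q,z \right)} = Q \left(-11 + Q\right)$ ($M{\left(Q,z \right)} = \left(Q - 11\right) Q = \left(-11 + Q\right) Q = Q \left(-11 + Q\right)$)
$\sqrt{M{\left(-6 - 9,2 \right)} + b} = \sqrt{\left(-6 - 9\right) \left(-11 - 15\right) - 208} = \sqrt{- 15 \left(-11 - 15\right) - 208} = \sqrt{\left(-15\right) \left(-26\right) - 208} = \sqrt{390 - 208} = \sqrt{182}$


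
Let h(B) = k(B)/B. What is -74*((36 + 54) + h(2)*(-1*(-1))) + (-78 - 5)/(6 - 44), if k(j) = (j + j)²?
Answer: -275493/38 ≈ -7249.8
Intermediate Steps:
k(j) = 4*j² (k(j) = (2*j)² = 4*j²)
h(B) = 4*B (h(B) = (4*B²)/B = 4*B)
-74*((36 + 54) + h(2)*(-1*(-1))) + (-78 - 5)/(6 - 44) = -74*((36 + 54) + (4*2)*(-1*(-1))) + (-78 - 5)/(6 - 44) = -74*(90 + 8*1) - 83/(-38) = -74*(90 + 8) - 83*(-1/38) = -74*98 + 83/38 = -7252 + 83/38 = -275493/38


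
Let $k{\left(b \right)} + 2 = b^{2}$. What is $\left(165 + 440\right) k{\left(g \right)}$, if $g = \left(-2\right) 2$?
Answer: $8470$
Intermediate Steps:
$g = -4$
$k{\left(b \right)} = -2 + b^{2}$
$\left(165 + 440\right) k{\left(g \right)} = \left(165 + 440\right) \left(-2 + \left(-4\right)^{2}\right) = 605 \left(-2 + 16\right) = 605 \cdot 14 = 8470$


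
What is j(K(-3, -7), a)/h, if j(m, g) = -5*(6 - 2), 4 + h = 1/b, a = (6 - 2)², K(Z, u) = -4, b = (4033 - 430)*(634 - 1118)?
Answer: 34877040/6975409 ≈ 5.0000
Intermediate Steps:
b = -1743852 (b = 3603*(-484) = -1743852)
a = 16 (a = 4² = 16)
h = -6975409/1743852 (h = -4 + 1/(-1743852) = -4 - 1/1743852 = -6975409/1743852 ≈ -4.0000)
j(m, g) = -20 (j(m, g) = -5*4 = -20)
j(K(-3, -7), a)/h = -20/(-6975409/1743852) = -20*(-1743852/6975409) = 34877040/6975409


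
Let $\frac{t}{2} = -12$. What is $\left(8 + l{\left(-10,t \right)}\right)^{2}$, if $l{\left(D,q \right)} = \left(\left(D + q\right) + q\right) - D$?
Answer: $1600$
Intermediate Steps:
$t = -24$ ($t = 2 \left(-12\right) = -24$)
$l{\left(D,q \right)} = 2 q$ ($l{\left(D,q \right)} = \left(D + 2 q\right) - D = 2 q$)
$\left(8 + l{\left(-10,t \right)}\right)^{2} = \left(8 + 2 \left(-24\right)\right)^{2} = \left(8 - 48\right)^{2} = \left(-40\right)^{2} = 1600$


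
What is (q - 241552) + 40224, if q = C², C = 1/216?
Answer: -9393159167/46656 ≈ -2.0133e+5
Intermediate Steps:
C = 1/216 ≈ 0.0046296
q = 1/46656 (q = (1/216)² = 1/46656 ≈ 2.1433e-5)
(q - 241552) + 40224 = (1/46656 - 241552) + 40224 = -11269850111/46656 + 40224 = -9393159167/46656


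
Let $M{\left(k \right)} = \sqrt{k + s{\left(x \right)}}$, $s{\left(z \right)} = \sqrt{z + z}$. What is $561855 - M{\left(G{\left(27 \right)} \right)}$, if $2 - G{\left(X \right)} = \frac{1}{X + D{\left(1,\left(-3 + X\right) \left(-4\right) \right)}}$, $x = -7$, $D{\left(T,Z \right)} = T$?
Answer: $561855 - \frac{\sqrt{385 + 196 i \sqrt{14}}}{14} \approx 5.6185 \cdot 10^{5} - 1.0634 i$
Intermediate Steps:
$s{\left(z \right)} = \sqrt{2} \sqrt{z}$ ($s{\left(z \right)} = \sqrt{2 z} = \sqrt{2} \sqrt{z}$)
$G{\left(X \right)} = 2 - \frac{1}{1 + X}$ ($G{\left(X \right)} = 2 - \frac{1}{X + 1} = 2 - \frac{1}{1 + X}$)
$M{\left(k \right)} = \sqrt{k + i \sqrt{14}}$ ($M{\left(k \right)} = \sqrt{k + \sqrt{2} \sqrt{-7}} = \sqrt{k + \sqrt{2} i \sqrt{7}} = \sqrt{k + i \sqrt{14}}$)
$561855 - M{\left(G{\left(27 \right)} \right)} = 561855 - \sqrt{\frac{1 + 2 \cdot 27}{1 + 27} + i \sqrt{14}} = 561855 - \sqrt{\frac{1 + 54}{28} + i \sqrt{14}} = 561855 - \sqrt{\frac{1}{28} \cdot 55 + i \sqrt{14}} = 561855 - \sqrt{\frac{55}{28} + i \sqrt{14}}$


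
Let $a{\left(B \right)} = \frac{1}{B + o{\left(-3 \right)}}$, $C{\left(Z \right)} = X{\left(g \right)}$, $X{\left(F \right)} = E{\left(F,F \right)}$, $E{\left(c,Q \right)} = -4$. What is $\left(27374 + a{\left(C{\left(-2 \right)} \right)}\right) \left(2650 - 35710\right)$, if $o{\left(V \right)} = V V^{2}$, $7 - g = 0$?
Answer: $- \frac{28054484580}{31} \approx -9.0498 \cdot 10^{8}$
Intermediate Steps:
$g = 7$ ($g = 7 - 0 = 7 + 0 = 7$)
$X{\left(F \right)} = -4$
$o{\left(V \right)} = V^{3}$
$C{\left(Z \right)} = -4$
$a{\left(B \right)} = \frac{1}{-27 + B}$ ($a{\left(B \right)} = \frac{1}{B + \left(-3\right)^{3}} = \frac{1}{B - 27} = \frac{1}{-27 + B}$)
$\left(27374 + a{\left(C{\left(-2 \right)} \right)}\right) \left(2650 - 35710\right) = \left(27374 + \frac{1}{-27 - 4}\right) \left(2650 - 35710\right) = \left(27374 + \frac{1}{-31}\right) \left(-33060\right) = \left(27374 - \frac{1}{31}\right) \left(-33060\right) = \frac{848593}{31} \left(-33060\right) = - \frac{28054484580}{31}$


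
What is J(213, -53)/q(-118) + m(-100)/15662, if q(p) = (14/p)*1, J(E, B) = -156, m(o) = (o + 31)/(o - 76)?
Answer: 25370936931/19295584 ≈ 1314.9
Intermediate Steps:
m(o) = (31 + o)/(-76 + o)
q(p) = 14/p
J(213, -53)/q(-118) + m(-100)/15662 = -156/(14/(-118)) + ((31 - 100)/(-76 - 100))/15662 = -156/(14*(-1/118)) + (-69/(-176))*(1/15662) = -156/(-7/59) - 1/176*(-69)*(1/15662) = -156*(-59/7) + (69/176)*(1/15662) = 9204/7 + 69/2756512 = 25370936931/19295584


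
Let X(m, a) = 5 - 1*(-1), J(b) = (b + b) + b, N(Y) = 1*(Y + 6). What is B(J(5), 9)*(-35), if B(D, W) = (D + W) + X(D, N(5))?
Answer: -1050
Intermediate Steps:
N(Y) = 6 + Y (N(Y) = 1*(6 + Y) = 6 + Y)
J(b) = 3*b (J(b) = 2*b + b = 3*b)
X(m, a) = 6 (X(m, a) = 5 + 1 = 6)
B(D, W) = 6 + D + W (B(D, W) = (D + W) + 6 = 6 + D + W)
B(J(5), 9)*(-35) = (6 + 3*5 + 9)*(-35) = (6 + 15 + 9)*(-35) = 30*(-35) = -1050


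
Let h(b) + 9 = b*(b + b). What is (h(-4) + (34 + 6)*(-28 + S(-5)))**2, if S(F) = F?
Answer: 1682209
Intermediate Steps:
h(b) = -9 + 2*b**2 (h(b) = -9 + b*(b + b) = -9 + b*(2*b) = -9 + 2*b**2)
(h(-4) + (34 + 6)*(-28 + S(-5)))**2 = ((-9 + 2*(-4)**2) + (34 + 6)*(-28 - 5))**2 = ((-9 + 2*16) + 40*(-33))**2 = ((-9 + 32) - 1320)**2 = (23 - 1320)**2 = (-1297)**2 = 1682209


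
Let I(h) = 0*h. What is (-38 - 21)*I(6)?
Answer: 0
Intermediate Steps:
I(h) = 0
(-38 - 21)*I(6) = (-38 - 21)*0 = -59*0 = 0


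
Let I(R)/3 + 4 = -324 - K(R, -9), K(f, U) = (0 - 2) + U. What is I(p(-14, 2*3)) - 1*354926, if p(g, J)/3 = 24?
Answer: -355877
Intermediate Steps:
p(g, J) = 72 (p(g, J) = 3*24 = 72)
K(f, U) = -2 + U
I(R) = -951 (I(R) = -12 + 3*(-324 - (-2 - 9)) = -12 + 3*(-324 - 1*(-11)) = -12 + 3*(-324 + 11) = -12 + 3*(-313) = -12 - 939 = -951)
I(p(-14, 2*3)) - 1*354926 = -951 - 1*354926 = -951 - 354926 = -355877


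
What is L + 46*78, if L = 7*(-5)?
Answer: 3553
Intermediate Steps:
L = -35
L + 46*78 = -35 + 46*78 = -35 + 3588 = 3553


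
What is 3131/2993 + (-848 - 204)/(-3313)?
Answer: 13521639/9915809 ≈ 1.3636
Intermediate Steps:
3131/2993 + (-848 - 204)/(-3313) = 3131*(1/2993) - 1052*(-1/3313) = 3131/2993 + 1052/3313 = 13521639/9915809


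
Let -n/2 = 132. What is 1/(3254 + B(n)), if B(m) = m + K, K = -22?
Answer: 1/2968 ≈ 0.00033693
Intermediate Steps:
n = -264 (n = -2*132 = -264)
B(m) = -22 + m (B(m) = m - 22 = -22 + m)
1/(3254 + B(n)) = 1/(3254 + (-22 - 264)) = 1/(3254 - 286) = 1/2968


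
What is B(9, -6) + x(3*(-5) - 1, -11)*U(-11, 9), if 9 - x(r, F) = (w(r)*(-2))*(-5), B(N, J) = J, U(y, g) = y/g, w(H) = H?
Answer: -1913/9 ≈ -212.56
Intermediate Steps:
x(r, F) = 9 - 10*r (x(r, F) = 9 - r*(-2)*(-5) = 9 - (-2*r)*(-5) = 9 - 10*r)
B(9, -6) + x(3*(-5) - 1, -11)*U(-11, 9) = -6 + (9 - 10*(3*(-5) - 1))*(-11/9) = -6 + (9 - 10*(-15 - 1))*(-11*1/9) = -6 + (9 - 10*(-16))*(-11/9) = -6 + (9 + 160)*(-11/9) = -6 + 169*(-11/9) = -6 - 1859/9 = -1913/9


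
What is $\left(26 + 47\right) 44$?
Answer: $3212$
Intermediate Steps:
$\left(26 + 47\right) 44 = 73 \cdot 44 = 3212$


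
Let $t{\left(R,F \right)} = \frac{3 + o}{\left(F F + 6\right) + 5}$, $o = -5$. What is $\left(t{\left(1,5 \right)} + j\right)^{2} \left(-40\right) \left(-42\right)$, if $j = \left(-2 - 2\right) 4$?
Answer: $\frac{11692940}{27} \approx 4.3307 \cdot 10^{5}$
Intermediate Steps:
$t{\left(R,F \right)} = - \frac{2}{11 + F^{2}}$ ($t{\left(R,F \right)} = \frac{3 - 5}{\left(F F + 6\right) + 5} = - \frac{2}{\left(F^{2} + 6\right) + 5} = - \frac{2}{\left(6 + F^{2}\right) + 5} = - \frac{2}{11 + F^{2}}$)
$j = -16$ ($j = \left(-4\right) 4 = -16$)
$\left(t{\left(1,5 \right)} + j\right)^{2} \left(-40\right) \left(-42\right) = \left(- \frac{2}{11 + 5^{2}} - 16\right)^{2} \left(-40\right) \left(-42\right) = \left(- \frac{2}{11 + 25} - 16\right)^{2} \left(-40\right) \left(-42\right) = \left(- \frac{2}{36} - 16\right)^{2} \left(-40\right) \left(-42\right) = \left(\left(-2\right) \frac{1}{36} - 16\right)^{2} \left(-40\right) \left(-42\right) = \left(- \frac{1}{18} - 16\right)^{2} \left(-40\right) \left(-42\right) = \left(- \frac{289}{18}\right)^{2} \left(-40\right) \left(-42\right) = \frac{83521}{324} \left(-40\right) \left(-42\right) = \left(- \frac{835210}{81}\right) \left(-42\right) = \frac{11692940}{27}$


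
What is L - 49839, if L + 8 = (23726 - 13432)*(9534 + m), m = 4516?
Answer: 144580853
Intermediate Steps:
L = 144630692 (L = -8 + (23726 - 13432)*(9534 + 4516) = -8 + 10294*14050 = -8 + 144630700 = 144630692)
L - 49839 = 144630692 - 49839 = 144580853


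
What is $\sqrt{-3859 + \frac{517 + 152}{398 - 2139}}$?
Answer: $\frac{2 i \sqrt{2924526577}}{1741} \approx 62.124 i$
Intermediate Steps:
$\sqrt{-3859 + \frac{517 + 152}{398 - 2139}} = \sqrt{-3859 + \frac{669}{-1741}} = \sqrt{-3859 + 669 \left(- \frac{1}{1741}\right)} = \sqrt{-3859 - \frac{669}{1741}} = \sqrt{- \frac{6719188}{1741}} = \frac{2 i \sqrt{2924526577}}{1741}$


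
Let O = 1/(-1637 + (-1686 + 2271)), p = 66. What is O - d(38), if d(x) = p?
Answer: -69433/1052 ≈ -66.001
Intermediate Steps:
d(x) = 66
O = -1/1052 (O = 1/(-1637 + 585) = 1/(-1052) = -1/1052 ≈ -0.00095057)
O - d(38) = -1/1052 - 1*66 = -1/1052 - 66 = -69433/1052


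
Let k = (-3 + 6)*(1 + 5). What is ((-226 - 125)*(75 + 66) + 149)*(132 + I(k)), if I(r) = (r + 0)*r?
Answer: -22499952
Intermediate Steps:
k = 18 (k = 3*6 = 18)
I(r) = r² (I(r) = r*r = r²)
((-226 - 125)*(75 + 66) + 149)*(132 + I(k)) = ((-226 - 125)*(75 + 66) + 149)*(132 + 18²) = (-351*141 + 149)*(132 + 324) = (-49491 + 149)*456 = -49342*456 = -22499952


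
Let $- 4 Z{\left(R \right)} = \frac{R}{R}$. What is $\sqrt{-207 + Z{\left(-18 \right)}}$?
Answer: $\frac{i \sqrt{829}}{2} \approx 14.396 i$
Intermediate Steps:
$Z{\left(R \right)} = - \frac{1}{4}$ ($Z{\left(R \right)} = - \frac{R \frac{1}{R}}{4} = \left(- \frac{1}{4}\right) 1 = - \frac{1}{4}$)
$\sqrt{-207 + Z{\left(-18 \right)}} = \sqrt{-207 - \frac{1}{4}} = \sqrt{- \frac{829}{4}} = \frac{i \sqrt{829}}{2}$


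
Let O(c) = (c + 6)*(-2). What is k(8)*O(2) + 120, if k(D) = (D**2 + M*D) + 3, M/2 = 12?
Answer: -4024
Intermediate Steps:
M = 24 (M = 2*12 = 24)
O(c) = -12 - 2*c (O(c) = (6 + c)*(-2) = -12 - 2*c)
k(D) = 3 + D**2 + 24*D (k(D) = (D**2 + 24*D) + 3 = 3 + D**2 + 24*D)
k(8)*O(2) + 120 = (3 + 8**2 + 24*8)*(-12 - 2*2) + 120 = (3 + 64 + 192)*(-12 - 4) + 120 = 259*(-16) + 120 = -4144 + 120 = -4024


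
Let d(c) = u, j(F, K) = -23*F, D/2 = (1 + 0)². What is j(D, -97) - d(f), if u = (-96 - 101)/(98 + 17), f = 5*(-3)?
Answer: -5093/115 ≈ -44.287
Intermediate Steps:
D = 2 (D = 2*(1 + 0)² = 2*1² = 2*1 = 2)
f = -15
u = -197/115 ≈ -1.7130
d(c) = -197/115
j(D, -97) - d(f) = -23*2 - 1*(-197/115) = -46 + 197/115 = -5093/115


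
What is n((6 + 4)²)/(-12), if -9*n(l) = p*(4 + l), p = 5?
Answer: 130/27 ≈ 4.8148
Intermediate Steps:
n(l) = -20/9 - 5*l/9 (n(l) = -5*(4 + l)/9 = -(20 + 5*l)/9 = -20/9 - 5*l/9)
n((6 + 4)²)/(-12) = (-20/9 - 5*(6 + 4)²/9)/(-12) = -(-20/9 - 5/9*10²)/12 = -(-20/9 - 5/9*100)/12 = -(-20/9 - 500/9)/12 = -1/12*(-520/9) = 130/27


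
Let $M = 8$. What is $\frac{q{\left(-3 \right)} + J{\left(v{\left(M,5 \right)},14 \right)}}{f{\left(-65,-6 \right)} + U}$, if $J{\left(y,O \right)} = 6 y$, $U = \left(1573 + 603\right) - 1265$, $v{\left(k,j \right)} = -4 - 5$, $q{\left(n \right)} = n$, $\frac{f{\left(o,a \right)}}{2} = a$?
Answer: $- \frac{57}{899} \approx -0.063404$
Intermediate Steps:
$f{\left(o,a \right)} = 2 a$
$v{\left(k,j \right)} = -9$ ($v{\left(k,j \right)} = -4 - 5 = -9$)
$U = 911$ ($U = 2176 - 1265 = 911$)
$\frac{q{\left(-3 \right)} + J{\left(v{\left(M,5 \right)},14 \right)}}{f{\left(-65,-6 \right)} + U} = \frac{-3 + 6 \left(-9\right)}{2 \left(-6\right) + 911} = \frac{-3 - 54}{-12 + 911} = - \frac{57}{899}$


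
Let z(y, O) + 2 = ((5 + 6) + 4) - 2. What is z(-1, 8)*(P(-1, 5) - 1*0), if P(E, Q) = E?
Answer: -11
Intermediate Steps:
z(y, O) = 11 (z(y, O) = -2 + (((5 + 6) + 4) - 2) = -2 + ((11 + 4) - 2) = -2 + (15 - 2) = -2 + 13 = 11)
z(-1, 8)*(P(-1, 5) - 1*0) = 11*(-1 - 1*0) = 11*(-1 + 0) = 11*(-1) = -11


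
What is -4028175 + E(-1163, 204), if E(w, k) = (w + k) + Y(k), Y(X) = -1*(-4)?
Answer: -4029130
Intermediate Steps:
Y(X) = 4
E(w, k) = 4 + k + w (E(w, k) = (w + k) + 4 = (k + w) + 4 = 4 + k + w)
-4028175 + E(-1163, 204) = -4028175 + (4 + 204 - 1163) = -4028175 - 955 = -4029130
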